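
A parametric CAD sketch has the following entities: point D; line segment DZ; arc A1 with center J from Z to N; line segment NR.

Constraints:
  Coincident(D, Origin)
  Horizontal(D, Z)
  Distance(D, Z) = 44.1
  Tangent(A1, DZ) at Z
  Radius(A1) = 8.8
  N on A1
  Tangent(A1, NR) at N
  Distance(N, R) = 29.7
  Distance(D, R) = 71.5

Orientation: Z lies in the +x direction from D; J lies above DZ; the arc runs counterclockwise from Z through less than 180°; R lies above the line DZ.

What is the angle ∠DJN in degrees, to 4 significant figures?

146.6°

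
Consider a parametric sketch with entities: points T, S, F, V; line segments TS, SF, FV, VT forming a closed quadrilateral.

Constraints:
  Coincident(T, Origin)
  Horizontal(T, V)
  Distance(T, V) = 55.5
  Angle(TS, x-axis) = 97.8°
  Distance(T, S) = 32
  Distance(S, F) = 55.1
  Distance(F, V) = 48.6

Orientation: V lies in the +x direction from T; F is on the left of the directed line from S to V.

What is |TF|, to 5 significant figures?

68.118

T is at the origin; TV is horizontal with |TV| = 55.5 and V in +x, so V = (55.5, 0). TS runs at 97.8° with |TS| = 32.0, so S = (-4.3429, 31.704). F is determined by |SF| = 55.1 and |FV| = 48.6 together: it lies at the intersection of circle(S, 55.1) and circle(V, 48.6). With |SV| = 67.722, the foot of the radical line on SV is 38.838 from S and the perpendicular offset is √(55.1² − 38.838²) = 39.085. Taking the left-of-SV solution: F = (48.274, 48.060).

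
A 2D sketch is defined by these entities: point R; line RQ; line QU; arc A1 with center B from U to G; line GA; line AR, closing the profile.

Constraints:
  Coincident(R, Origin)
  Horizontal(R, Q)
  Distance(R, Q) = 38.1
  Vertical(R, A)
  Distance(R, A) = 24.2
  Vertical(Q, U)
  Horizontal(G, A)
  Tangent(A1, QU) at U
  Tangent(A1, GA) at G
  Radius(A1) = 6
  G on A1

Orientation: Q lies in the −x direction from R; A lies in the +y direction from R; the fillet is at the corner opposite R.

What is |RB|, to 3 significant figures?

36.9

R is at the origin; R and Q share the same y with |RQ| = 38.1 and Q on the −x side, so Q = (-38.1, 0.00). R and A share the same x with |RA| = 24.2 and A on the +y side, so A = (0.00, 24.2). The virtual corner opposite R is at (-38.1, 24.2). A1 meets QU tangentially, so BU is at right angles to QU and since A1 is tangent to GA there, BG ⟂ GA, with radius 6.0, so the center B sits 6.0 in from both sides at B = (-32.1, 18.2). Then |RB| = |B − R| = 36.9.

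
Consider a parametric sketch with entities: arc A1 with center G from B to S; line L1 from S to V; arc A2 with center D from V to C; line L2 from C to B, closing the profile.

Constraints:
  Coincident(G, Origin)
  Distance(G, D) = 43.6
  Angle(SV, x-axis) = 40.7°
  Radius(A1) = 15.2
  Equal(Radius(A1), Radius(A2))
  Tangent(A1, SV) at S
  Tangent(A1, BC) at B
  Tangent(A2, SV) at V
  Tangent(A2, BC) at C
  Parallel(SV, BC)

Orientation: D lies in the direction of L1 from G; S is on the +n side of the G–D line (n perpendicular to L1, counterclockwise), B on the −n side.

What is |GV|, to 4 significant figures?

46.17

Tangency of A1 to both parallel lines with radius 15.2 puts S and B at G ± 15.2·n: S = (-9.912, 11.52), B = (9.912, -11.52). Equal radii place V and C the same way about D: V = D + 15.2·n = (23.14, 39.96), C = D − 15.2·n = (42.97, 16.91). Then |GV| = |V − G| = 46.17.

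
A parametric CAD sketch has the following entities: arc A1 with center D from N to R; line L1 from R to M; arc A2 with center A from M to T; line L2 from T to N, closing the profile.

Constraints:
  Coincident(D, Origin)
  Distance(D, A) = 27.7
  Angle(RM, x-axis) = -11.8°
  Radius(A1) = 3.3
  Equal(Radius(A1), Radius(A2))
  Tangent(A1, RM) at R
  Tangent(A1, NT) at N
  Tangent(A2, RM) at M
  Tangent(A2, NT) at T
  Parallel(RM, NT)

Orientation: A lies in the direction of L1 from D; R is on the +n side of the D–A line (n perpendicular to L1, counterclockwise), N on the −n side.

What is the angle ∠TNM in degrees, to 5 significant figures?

13.402°

The slot axis is L1's direction at -11.8°, so u = (cos -11.8°, sin -11.8°) = (0.97887, -0.20450) and n = (−sin -11.8°, cos -11.8°) = (0.20450, 0.97887). D is at the origin and A lies 27.7 along u from D, so A = 27.7·u = (27.115, -5.6645). Tangency of A1 to both parallel lines with radius 3.3 puts R and N at D ± 3.3·n: R = (0.67484, 3.2303), N = (-0.67484, -3.2303). Equal radii place M and T the same way about A: M = A + 3.3·n = (27.789, -2.4343), T = A − 3.3·n = (26.440, -8.8948). Then cos ∠TNM = NT·NM / (|NT||NM|), giving 13.402°.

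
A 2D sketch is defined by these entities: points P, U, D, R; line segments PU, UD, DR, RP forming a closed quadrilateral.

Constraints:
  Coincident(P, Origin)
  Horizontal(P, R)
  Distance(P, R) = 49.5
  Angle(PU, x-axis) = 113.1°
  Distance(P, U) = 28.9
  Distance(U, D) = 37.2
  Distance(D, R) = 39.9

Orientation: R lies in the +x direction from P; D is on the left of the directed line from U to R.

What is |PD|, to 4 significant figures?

40.80

Checks: |PR| = 49.50 ✓; |PU| = 28.90 ✓; |UD| = 37.20 ✓; |DR| = 39.90 ✓.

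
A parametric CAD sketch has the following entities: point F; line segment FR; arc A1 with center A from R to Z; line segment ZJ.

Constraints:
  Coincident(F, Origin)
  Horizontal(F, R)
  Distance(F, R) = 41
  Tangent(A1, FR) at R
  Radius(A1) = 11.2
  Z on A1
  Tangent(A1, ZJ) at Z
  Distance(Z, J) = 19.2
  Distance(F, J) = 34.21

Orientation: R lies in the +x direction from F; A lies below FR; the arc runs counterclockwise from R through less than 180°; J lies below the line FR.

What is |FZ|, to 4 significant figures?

31.40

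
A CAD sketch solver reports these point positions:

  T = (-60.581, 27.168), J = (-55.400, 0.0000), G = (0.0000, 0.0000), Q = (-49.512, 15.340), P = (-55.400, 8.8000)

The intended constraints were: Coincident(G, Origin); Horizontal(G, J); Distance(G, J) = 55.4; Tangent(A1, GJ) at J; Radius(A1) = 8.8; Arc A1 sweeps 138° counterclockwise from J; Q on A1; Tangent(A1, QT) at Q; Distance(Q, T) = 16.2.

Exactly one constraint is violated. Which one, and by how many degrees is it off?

Tangent(A1, QT) at Q — off by 4.90°.

G = (0.00, 0.00) ✓; G.y = 0.00, J.y = 0.00 ✓; |GJ| = 55.40 ✓; ∠(PJ, JG) = 90.00° ✓; |PJ| = 8.800 ✓; bearing(P→Q) − bearing(P→J) = 138.0° ✓; |PQ| = 8.800 ✓; ∠(PQ, QT) = 94.90° ✗; |QT| = 16.20 ✓.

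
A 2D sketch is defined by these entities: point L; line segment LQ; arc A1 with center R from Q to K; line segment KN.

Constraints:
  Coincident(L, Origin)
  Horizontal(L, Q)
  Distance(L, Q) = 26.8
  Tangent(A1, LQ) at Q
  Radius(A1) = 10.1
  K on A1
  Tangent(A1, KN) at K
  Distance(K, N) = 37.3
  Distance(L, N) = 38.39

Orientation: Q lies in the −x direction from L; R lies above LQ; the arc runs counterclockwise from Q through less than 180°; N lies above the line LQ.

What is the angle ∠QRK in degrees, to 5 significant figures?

62.206°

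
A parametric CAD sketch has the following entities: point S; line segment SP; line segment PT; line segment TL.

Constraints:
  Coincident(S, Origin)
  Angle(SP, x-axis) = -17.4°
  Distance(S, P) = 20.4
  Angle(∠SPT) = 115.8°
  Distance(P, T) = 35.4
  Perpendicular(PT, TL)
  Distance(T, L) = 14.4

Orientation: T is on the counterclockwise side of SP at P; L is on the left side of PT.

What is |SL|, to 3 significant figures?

44.5

S is at the origin; SP runs at -17.4° with length 20.4, so P = 20.4·(cos -17.4°, sin -17.4°) = (19.5, -6.10). ∠SPT = 115.8°, so PT runs at -17.4° + (180° − 115.8°) = 46.8° from the x-axis; with |PT| = 35.4, T = P + 35.4·(cos 46.8°, sin 46.8°) = (43.7, 19.7). PT is perpendicular to TL; with |TL| = 14.4 on the left of PT, L = T + 14.4·(-0.729, 0.685) = (33.2, 29.6). Then |SL| = |L − S| = 44.5.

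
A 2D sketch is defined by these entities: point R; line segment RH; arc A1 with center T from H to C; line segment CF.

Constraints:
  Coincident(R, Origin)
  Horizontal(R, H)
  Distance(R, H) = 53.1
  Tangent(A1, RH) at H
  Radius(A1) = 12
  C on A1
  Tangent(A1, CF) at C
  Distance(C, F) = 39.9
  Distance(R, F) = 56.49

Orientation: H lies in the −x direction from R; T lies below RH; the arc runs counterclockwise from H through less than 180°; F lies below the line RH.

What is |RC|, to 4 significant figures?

64.52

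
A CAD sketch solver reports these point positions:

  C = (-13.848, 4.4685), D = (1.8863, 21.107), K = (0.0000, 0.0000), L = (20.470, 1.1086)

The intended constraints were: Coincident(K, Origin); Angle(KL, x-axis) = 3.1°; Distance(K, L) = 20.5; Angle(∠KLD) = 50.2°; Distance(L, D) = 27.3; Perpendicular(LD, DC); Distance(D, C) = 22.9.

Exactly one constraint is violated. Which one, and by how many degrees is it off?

Perpendicular(LD, DC) — off by 3.70°.

K = (0.00, 0.00) ✓; KL at 3.100° ✓; |KL| = 20.50 ✓; ∠KLD = 50.20° ✓; |LD| = 27.30 ✓; ∠(LD, DC) = 93.70° ✗; |DC| = 22.90 ✓.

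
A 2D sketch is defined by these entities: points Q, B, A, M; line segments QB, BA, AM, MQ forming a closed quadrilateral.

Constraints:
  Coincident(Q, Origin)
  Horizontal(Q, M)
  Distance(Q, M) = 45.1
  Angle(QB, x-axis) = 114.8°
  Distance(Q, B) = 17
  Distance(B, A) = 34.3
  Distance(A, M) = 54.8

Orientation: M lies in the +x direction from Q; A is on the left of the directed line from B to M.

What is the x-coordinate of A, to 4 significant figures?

12.16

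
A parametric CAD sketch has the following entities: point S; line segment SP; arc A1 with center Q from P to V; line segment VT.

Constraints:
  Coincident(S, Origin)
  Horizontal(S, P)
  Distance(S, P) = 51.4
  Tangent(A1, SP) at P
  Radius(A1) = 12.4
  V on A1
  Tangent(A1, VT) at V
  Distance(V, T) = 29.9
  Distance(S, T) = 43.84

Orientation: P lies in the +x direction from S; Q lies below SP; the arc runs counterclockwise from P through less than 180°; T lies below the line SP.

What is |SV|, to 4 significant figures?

40.81

S is at the origin; SP is horizontal with |SP| = 51.4 and P on the +x side, so P = (51.40, 0.000). Tangency of A1 to SP means the radius QP is perpendicular to SP, so Q = P + (0, -12.4) = (51.40, -12.40). Since QV ⟂ VT (tangency), |QT| = √(12.4² + 29.9²) = 32.37 regardless of where V sits on A1. So T lies on both circle(S, 43.84) and circle(Q, 32.37); the below-SP intersection is T = (27.45, -34.18). V is the foot of the tangent from T: V = (40.18, -7.123).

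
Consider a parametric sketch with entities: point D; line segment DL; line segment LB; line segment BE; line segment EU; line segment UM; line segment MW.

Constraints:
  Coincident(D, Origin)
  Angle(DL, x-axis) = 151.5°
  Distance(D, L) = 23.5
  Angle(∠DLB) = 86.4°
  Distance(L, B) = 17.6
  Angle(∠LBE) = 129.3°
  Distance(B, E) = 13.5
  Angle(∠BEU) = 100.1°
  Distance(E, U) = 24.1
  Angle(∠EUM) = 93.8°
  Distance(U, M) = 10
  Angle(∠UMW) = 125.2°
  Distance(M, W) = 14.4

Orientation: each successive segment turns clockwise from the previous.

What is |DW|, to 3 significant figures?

15.2

D is at the origin; DL runs at 151.5° with length 23.5, so L = (-20.7, 11.2). ∠DLB = 86.4° gives LB at 57.9° from the x-axis; with |LB| = 17.6, B = (-11.3, 26.1). ∠LBE = 129.3° gives BE at 7.20° from the x-axis; with |BE| = 13.5, E = (2.09, 27.8). ∠BEU = 100.1° gives EU at -72.7° from the x-axis; with |EU| = 24.1, U = (9.26, 4.80). ∠EUM = 93.8° gives UM at -159° from the x-axis; with |UM| = 10.0, M = (-0.0688, 1.20). ∠UMW = 125.2° gives MW at 146° from the x-axis; with |MW| = 14.4, W = (-12.0, 9.19). Then |DW| = |W − D| = 15.2.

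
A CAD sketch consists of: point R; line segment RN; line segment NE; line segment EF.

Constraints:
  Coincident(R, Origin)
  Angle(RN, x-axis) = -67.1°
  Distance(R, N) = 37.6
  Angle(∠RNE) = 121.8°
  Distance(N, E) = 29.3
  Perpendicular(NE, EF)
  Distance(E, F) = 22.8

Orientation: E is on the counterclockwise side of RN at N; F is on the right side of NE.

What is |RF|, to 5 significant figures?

73.555

R is at the origin; RN runs at -67.1° with length 37.6, so N = 37.6·(cos -67.1°, sin -67.1°) = (14.631, -34.637). ∠RNE = 121.8°, so NE runs at -67.1° + (180° − 121.8°) = -8.9000° from the x-axis; with |NE| = 29.3, E = N + 29.3·(cos -8.9000°, sin -8.9000°) = (43.578, -39.170). NE is perpendicular to EF; with |EF| = 22.8 on the right of NE, F = E + 22.8·(-0.15471, -0.98796) = (40.051, -61.695). Then |RF| = |F − R| = 73.555.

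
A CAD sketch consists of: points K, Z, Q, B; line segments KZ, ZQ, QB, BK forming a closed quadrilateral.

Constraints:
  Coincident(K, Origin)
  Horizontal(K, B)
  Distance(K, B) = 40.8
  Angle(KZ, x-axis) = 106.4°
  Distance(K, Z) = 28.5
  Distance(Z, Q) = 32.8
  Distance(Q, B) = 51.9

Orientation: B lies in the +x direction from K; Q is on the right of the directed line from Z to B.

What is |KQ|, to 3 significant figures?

12.1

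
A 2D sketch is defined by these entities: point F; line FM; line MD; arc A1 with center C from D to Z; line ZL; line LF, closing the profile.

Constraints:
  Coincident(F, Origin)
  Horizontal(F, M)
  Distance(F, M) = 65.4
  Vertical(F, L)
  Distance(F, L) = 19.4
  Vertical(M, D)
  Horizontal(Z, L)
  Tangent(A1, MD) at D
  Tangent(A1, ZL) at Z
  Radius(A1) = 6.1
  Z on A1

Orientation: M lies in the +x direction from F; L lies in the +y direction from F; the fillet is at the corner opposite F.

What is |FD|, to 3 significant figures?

66.7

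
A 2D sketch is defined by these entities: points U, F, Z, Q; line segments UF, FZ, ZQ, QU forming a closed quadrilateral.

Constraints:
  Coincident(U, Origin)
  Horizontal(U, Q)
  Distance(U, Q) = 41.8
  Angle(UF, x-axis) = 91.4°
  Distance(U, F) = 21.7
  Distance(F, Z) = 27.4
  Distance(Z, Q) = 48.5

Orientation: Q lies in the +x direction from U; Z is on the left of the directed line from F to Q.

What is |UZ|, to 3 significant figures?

45.7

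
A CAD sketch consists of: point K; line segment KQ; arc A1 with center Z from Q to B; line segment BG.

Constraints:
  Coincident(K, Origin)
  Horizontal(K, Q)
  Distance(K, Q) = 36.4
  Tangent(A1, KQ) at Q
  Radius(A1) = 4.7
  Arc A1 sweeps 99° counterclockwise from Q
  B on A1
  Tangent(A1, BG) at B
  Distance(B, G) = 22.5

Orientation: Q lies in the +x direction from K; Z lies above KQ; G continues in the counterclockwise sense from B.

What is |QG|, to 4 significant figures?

27.68

K is at the origin; K and Q share the same y with |KQ| = 36.4 and Q on the +x side, so Q = (36.40, 0.000). Tangency of A1 to KQ means the radius ZQ is perpendicular to KQ, so Z = Q + (0, 4.7) = (36.40, 4.700). On A1, Q sits at bearing -90° from Z; a 99° counterclockwise sweep puts B at bearing 9°, so B = Z + 4.7·(cos 9°, sin 9°) = (41.04, 5.435). A1 meets BG tangentially, so ZB is at right angles to BG, so BG runs along (−sin 9°, cos 9°); with |BG| = 22.5, G = (37.52, 27.66). Then |QG| = |G − Q| = 27.68.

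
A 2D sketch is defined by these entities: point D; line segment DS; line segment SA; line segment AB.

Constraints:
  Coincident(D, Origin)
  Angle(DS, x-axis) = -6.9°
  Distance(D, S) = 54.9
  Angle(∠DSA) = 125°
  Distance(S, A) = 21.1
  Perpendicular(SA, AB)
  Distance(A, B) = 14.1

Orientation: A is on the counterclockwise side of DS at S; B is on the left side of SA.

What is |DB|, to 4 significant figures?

60.98

D is at the origin; DS runs at -6.9° with length 54.9, so S = 54.9·(cos -6.9°, sin -6.9°) = (54.50, -6.596). ∠DSA = 125.0°, so SA runs at -6.9° + (180° − 125.0°) = 48.10° from the x-axis; with |SA| = 21.1, A = S + 21.1·(cos 48.10°, sin 48.10°) = (68.59, 9.109). SA ⟂ AB; with |AB| = 14.1 on the left of SA, B = A + 14.1·(-0.7443, 0.6678) = (58.10, 18.53). Then |DB| = |B − D| = 60.98.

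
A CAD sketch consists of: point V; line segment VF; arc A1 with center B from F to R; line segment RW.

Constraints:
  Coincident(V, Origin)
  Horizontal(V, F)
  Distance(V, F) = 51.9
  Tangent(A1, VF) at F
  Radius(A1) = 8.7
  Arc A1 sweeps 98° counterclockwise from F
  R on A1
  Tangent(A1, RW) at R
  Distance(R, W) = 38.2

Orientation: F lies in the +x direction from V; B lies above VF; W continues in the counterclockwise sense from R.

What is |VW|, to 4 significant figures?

72.98

V is at the origin; VF is horizontal with |VF| = 51.9 and F on the +x side, so F = (51.90, 0.000). Tangency of A1 to VF means the radius BF is perpendicular to VF, so B = F + (0, 8.7) = (51.90, 8.700). On A1, F sits at bearing -90° from B; a 98° counterclockwise sweep puts R at bearing 8°, so R = B + 8.7·(cos 8°, sin 8°) = (60.52, 9.911). A1 meets RW tangentially, so BR is at right angles to RW, so RW runs along (−sin 8°, cos 8°); with |RW| = 38.2, W = (55.20, 47.74). Then |VW| = |W − V| = 72.98.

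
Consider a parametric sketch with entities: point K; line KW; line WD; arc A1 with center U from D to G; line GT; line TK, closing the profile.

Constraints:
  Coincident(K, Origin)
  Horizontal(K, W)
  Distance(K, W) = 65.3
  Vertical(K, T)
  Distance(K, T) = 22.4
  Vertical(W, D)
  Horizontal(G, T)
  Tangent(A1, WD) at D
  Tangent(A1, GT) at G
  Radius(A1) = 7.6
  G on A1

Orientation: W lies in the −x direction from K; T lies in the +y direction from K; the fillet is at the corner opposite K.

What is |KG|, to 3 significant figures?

61.9

K is at the origin; KW is horizontal with |KW| = 65.3 and W on the −x side, so W = (-65.3, 0.00). K and T share the same x with |KT| = 22.4 and T on the +y side, so T = (0.00, 22.4). The virtual corner opposite K is at (-65.3, 22.4). Tangency of A1 to WD means the radius UD is perpendicular to WD and A1 meets GT tangentially, so UG is at right angles to GT, with radius 7.6, so the center U sits 7.6 in from both sides at U = (-57.7, 14.8). That places the tangent points at D = (-65.3, 14.8) on WD and G = (-57.7, 22.4) on GT. Then |KG| = |G − K| = 61.9.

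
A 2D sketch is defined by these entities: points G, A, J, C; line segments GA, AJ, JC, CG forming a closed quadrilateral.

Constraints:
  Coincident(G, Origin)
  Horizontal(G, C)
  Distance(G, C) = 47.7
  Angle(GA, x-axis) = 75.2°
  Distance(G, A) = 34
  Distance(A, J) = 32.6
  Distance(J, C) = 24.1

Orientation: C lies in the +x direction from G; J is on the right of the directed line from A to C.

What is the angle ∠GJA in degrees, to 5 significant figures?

71.722°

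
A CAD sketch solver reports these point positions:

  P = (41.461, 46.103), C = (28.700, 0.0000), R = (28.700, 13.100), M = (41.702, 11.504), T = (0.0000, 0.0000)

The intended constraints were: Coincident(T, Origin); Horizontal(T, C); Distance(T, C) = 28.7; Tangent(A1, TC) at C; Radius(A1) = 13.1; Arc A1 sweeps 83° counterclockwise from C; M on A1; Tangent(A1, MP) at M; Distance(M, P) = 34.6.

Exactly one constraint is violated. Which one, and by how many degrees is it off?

Tangent(A1, MP) at M — off by 7.40°.

T = (0.00, 0.00) ✓; T.y = 0.00, C.y = 0.00 ✓; |TC| = 28.70 ✓; ∠(RC, CT) = 90.00° ✓; |RC| = 13.10 ✓; bearing(R→M) − bearing(R→C) = 83.00° ✓; |RM| = 13.10 ✓; ∠(RM, MP) = 82.60° ✗; |MP| = 34.60 ✓.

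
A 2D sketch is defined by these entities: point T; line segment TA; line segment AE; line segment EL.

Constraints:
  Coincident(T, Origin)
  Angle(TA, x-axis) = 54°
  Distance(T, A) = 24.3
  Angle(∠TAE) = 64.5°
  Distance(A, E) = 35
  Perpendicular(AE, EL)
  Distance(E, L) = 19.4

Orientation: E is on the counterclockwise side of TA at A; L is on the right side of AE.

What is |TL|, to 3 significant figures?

48.1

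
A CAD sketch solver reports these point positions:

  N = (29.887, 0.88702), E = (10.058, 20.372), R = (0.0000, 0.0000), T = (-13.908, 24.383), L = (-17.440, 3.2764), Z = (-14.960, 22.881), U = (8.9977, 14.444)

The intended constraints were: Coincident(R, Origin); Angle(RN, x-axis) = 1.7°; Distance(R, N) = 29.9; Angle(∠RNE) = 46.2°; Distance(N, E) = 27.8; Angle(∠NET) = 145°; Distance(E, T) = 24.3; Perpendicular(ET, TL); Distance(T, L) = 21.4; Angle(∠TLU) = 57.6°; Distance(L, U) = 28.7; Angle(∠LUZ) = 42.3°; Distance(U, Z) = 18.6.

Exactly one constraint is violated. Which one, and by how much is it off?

Distance(U, Z) = 18.6 — off by 6.80.

R = (0.00, 0.00) ✓; RN at 1.700° ✓; |RN| = 29.90 ✓; ∠RNE = 46.20° ✓; |NE| = 27.80 ✓; ∠NET = 145.0° ✓; |ET| = 24.30 ✓; ∠(ET, TL) = 90.00° ✓; |TL| = 21.40 ✓; ∠TLU = 57.60° ✓; |LU| = 28.70 ✓; ∠LUZ = 42.30° ✓; |UZ| = 25.40 ✗.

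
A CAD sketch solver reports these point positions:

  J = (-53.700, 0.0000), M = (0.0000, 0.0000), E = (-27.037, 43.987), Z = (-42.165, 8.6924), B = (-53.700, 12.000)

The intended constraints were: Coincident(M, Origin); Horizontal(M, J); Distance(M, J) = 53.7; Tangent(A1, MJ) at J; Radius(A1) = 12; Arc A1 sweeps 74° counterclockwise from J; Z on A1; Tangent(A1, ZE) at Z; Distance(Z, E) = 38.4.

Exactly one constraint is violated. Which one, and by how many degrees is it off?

Tangent(A1, ZE) at Z — off by 7.20°.

M = (0.00, 0.00) ✓; M.y = 0.00, J.y = 0.00 ✓; |MJ| = 53.70 ✓; ∠(BJ, JM) = 90.00° ✓; |BJ| = 12.00 ✓; bearing(B→Z) − bearing(B→J) = 74.00° ✓; |BZ| = 12.00 ✓; ∠(BZ, ZE) = 97.20° ✗; |ZE| = 38.40 ✓.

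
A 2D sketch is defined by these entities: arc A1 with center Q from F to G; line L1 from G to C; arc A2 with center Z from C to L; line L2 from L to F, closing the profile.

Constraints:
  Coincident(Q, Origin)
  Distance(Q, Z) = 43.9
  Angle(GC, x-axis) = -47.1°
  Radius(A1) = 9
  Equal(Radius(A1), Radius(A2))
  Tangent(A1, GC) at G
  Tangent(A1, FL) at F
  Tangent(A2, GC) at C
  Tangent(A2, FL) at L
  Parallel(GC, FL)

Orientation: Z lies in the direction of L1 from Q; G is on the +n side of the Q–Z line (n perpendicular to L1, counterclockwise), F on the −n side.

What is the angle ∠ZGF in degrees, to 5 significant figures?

78.414°

The slot axis is L1's direction at -47.1°, so u = (cos -47.1°, sin -47.1°) = (0.68072, -0.73254) and n = (−sin -47.1°, cos -47.1°) = (0.73254, 0.68072). Q is at the origin and Z lies 43.9 along u from Q, so Z = 43.9·u = (29.884, -32.159). Tangency of A1 to both parallel lines with radius 9.0 puts G and F at Q ± 9.0·n: G = (6.5929, 6.1265), F = (-6.5929, -6.1265). Then cos ∠ZGF = GZ·GF / (|GZ||GF|), giving 78.414°.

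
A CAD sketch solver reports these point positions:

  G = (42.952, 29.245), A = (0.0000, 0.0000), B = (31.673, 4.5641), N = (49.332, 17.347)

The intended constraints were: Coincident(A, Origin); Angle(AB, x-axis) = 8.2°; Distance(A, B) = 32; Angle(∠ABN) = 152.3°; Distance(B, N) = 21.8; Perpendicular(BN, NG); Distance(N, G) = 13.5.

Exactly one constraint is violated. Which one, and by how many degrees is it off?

Perpendicular(BN, NG) — off by 7.70°.

A = (0.00, 0.00) ✓; AB at 8.200° ✓; |AB| = 32.00 ✓; ∠ABN = 152.3° ✓; |BN| = 21.80 ✓; ∠(BN, NG) = 82.30° ✗; |NG| = 13.50 ✓.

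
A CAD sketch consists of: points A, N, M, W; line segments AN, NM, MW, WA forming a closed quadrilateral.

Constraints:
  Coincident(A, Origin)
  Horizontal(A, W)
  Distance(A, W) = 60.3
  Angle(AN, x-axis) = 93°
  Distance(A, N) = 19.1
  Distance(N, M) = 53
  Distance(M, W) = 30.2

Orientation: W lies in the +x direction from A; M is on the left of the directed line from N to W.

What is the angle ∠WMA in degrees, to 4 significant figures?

78.35°

Checks: |NM| = 53.00 ✓; |MW| = 30.20 ✓.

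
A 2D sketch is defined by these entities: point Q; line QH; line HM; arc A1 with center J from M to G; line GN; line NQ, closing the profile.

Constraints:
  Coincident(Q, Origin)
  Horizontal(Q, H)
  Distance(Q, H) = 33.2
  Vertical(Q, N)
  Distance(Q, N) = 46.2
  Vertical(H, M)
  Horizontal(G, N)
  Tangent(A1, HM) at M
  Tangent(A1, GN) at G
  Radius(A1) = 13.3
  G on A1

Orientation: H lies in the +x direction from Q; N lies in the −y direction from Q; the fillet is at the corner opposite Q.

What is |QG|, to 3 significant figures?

50.3

The virtual corner opposite Q is at (33.2, -46.2). The tangent condition forces JM to be normal to HM and since A1 is tangent to GN there, JG ⟂ GN, with radius 13.3, so the center J sits 13.3 in from both sides at J = (19.9, -32.9). That places the tangent points at M = (33.2, -32.9) on HM and G = (19.9, -46.2) on GN. Then |QG| = |G − Q| = 50.3.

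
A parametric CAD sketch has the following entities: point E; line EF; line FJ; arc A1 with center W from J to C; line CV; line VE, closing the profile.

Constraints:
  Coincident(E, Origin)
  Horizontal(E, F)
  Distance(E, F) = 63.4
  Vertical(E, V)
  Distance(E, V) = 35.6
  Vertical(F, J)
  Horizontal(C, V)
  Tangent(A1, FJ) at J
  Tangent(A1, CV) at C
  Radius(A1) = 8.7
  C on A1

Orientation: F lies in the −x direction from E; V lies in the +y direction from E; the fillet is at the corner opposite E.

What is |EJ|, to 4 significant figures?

68.87

E is at the origin; EF is horizontal with |EF| = 63.4 and F on the −x side, so F = (-63.40, 0.000). EV is vertical with |EV| = 35.6 and V on the +y side, so V = (0.000, 35.60). The virtual corner opposite E is at (-63.40, 35.60). The tangent condition forces WJ to be normal to FJ and tangency of A1 to CV means the radius WC is perpendicular to CV, with radius 8.7, so the center W sits 8.7 in from both sides at W = (-54.70, 26.90). That places the tangent points at J = (-63.40, 26.90) on FJ and C = (-54.70, 35.60) on CV. Then |EJ| = |J − E| = 68.87.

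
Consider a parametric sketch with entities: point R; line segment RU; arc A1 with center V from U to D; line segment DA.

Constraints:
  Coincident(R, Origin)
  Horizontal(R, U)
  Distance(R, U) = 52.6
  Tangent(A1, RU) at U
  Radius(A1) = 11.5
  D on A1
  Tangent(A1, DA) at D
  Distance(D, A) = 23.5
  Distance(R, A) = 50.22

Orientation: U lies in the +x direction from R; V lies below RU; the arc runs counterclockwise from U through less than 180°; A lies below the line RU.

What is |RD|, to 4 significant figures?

42.38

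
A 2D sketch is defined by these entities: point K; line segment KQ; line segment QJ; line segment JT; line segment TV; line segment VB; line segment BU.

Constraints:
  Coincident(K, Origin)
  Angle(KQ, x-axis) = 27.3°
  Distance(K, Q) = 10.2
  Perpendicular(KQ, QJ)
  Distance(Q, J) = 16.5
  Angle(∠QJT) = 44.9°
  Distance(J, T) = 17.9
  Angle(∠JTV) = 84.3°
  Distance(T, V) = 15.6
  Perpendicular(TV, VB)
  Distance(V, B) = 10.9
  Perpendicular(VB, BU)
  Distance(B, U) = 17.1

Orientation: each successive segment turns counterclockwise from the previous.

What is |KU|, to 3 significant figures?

13.6

K is at the origin; KQ runs at 27.3° with length 10.2, so Q = (9.06, 4.68). KQ ⟂ QJ, so QJ runs at 117°; with |QJ| = 16.5, J = (1.50, 19.3). ∠QJT = 44.9° gives JT at -108° from the x-axis; with |JT| = 17.9, T = (-3.92, 2.28). ∠JTV = 84.3° gives TV at -11.9° from the x-axis; with |TV| = 15.6, V = (11.3, -0.938). TV ⟂ VB, so VB runs at 78.1°; with |VB| = 10.9, B = (13.6, 9.73). VB ⟂ BU, so BU runs at 168°; with |BU| = 17.1, U = (-3.14, 13.3). Then |KU| = |U − K| = 13.6.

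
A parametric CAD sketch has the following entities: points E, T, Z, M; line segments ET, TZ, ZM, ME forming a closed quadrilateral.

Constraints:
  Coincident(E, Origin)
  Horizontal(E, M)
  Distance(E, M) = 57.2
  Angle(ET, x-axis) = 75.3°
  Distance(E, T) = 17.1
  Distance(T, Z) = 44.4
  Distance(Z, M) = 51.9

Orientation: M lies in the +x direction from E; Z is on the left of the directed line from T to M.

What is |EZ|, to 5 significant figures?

59.693

E is at the origin; E and M share the same y with |EM| = 57.2 and M in +x, so M = (57.2, 0). ET runs at 75.3° with |ET| = 17.1, so T = (4.3393, 16.540). Z is determined by |TZ| = 44.4 and |ZM| = 51.9 together: it lies at the intersection of circle(T, 44.4) and circle(M, 51.9). With |TM| = 55.388, the foot of the radical line on TM is 21.174 from T and the perpendicular offset is √(44.4² − 21.174²) = 39.026. Taking the left-of-TM solution: Z = (36.201, 47.462).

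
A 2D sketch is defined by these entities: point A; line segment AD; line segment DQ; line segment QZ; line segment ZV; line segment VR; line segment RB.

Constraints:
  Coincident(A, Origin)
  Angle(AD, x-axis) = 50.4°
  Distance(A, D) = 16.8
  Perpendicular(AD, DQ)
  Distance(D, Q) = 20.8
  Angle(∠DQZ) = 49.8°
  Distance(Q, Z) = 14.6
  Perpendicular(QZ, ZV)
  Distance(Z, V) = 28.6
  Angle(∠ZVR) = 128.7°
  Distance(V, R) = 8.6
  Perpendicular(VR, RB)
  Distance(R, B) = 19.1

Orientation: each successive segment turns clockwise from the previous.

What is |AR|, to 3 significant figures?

34.3

The perpendicularity gives ZV at right angles to QZ, so ZV runs at 100°; with |ZV| = 28.6, V = (7.30, 25.2). ∠ZVR = 128.7° gives VR at 48.9° from the x-axis; with |VR| = 8.6, R = (13.0, 31.7). Then |AR| = |R − A| = 34.3.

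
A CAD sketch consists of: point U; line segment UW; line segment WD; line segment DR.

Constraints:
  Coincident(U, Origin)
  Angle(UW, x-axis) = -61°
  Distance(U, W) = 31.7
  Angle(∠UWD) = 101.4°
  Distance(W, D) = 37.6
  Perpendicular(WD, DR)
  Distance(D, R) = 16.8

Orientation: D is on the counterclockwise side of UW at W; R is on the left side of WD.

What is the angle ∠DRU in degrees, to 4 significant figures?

108.0°

∠UWD = 101.4°, so WD runs at -61.0° + (180° − 101.4°) = 17.60° from the x-axis; with |WD| = 37.6, D = W + 37.6·(cos 17.60°, sin 17.60°) = (51.21, -16.36). The perpendicularity gives DR at right angles to WD; with |DR| = 16.8 on the left of WD, R = D + 16.8·(-0.3024, 0.9532) = (46.13, -0.3427). Then cos ∠DRU = RD·RU / (|RD||RU|), giving 108.0°.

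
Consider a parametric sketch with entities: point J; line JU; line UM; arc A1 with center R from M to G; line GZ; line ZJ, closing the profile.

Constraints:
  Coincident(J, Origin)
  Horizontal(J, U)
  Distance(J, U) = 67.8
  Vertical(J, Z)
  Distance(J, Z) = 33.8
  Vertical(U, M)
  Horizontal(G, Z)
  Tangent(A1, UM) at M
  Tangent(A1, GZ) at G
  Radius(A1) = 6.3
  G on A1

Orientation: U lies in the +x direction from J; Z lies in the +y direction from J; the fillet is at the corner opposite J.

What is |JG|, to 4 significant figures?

70.18

The virtual corner opposite J is at (67.80, 33.80). The tangent condition forces RM to be normal to UM and the tangent condition forces RG to be normal to GZ, with radius 6.3, so the center R sits 6.3 in from both sides at R = (61.50, 27.50). That places the tangent points at M = (67.80, 27.50) on UM and G = (61.50, 33.80) on GZ. Then |JG| = |G − J| = 70.18.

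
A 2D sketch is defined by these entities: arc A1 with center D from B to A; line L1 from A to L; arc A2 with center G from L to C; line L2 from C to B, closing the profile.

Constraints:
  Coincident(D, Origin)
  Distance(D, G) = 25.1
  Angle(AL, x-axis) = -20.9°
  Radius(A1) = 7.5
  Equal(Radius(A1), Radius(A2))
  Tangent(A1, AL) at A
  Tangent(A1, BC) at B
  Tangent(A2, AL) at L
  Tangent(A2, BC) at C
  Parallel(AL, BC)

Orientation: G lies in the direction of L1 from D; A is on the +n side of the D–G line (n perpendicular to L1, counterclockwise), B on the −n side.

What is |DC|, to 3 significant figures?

26.2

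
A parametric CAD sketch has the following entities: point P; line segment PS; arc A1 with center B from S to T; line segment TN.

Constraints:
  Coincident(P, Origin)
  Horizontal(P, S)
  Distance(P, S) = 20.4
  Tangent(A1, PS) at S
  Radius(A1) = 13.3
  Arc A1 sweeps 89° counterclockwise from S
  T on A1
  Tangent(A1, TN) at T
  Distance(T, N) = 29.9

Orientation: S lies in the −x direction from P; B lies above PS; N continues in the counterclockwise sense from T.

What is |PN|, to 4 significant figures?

43.46

P is at the origin; PS is horizontal with |PS| = 20.4 and S on the −x side, so S = (-20.40, 0.000). Tangency of A1 to PS means the radius BS is perpendicular to PS, so B = S + (0, 13.3) = (-20.40, 13.30). On A1, S sits at bearing -90° from B; an 89° counterclockwise sweep puts T at bearing -1°, so T = B + 13.3·(cos -1°, sin -1°) = (-7.102, 13.07). A1 meets TN tangentially, so BT is at right angles to TN, so TN runs along (−sin -1°, cos -1°); with |TN| = 29.9, N = (-6.580, 42.96). Then |PN| = |N − P| = 43.46.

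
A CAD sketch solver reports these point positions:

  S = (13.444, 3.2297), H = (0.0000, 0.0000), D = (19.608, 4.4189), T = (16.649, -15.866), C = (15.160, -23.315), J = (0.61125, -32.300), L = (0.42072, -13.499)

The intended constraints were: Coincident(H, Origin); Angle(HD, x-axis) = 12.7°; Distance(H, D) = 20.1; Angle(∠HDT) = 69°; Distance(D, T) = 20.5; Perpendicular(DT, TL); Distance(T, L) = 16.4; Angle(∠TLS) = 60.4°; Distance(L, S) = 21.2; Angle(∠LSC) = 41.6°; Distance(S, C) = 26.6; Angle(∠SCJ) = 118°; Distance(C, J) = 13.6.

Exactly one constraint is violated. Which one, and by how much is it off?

Distance(C, J) = 13.6 — off by 3.50.

H = (0.00, 0.00) ✓; HD at 12.70° ✓; |HD| = 20.10 ✓; ∠HDT = 69.00° ✓; |DT| = 20.50 ✓; ∠(DT, TL) = 90.00° ✓; |TL| = 16.40 ✓; ∠TLS = 60.40° ✓; |LS| = 21.20 ✓; ∠LSC = 41.60° ✓; |SC| = 26.60 ✓; ∠SCJ = 118.0° ✓; |CJ| = 17.10 ✗.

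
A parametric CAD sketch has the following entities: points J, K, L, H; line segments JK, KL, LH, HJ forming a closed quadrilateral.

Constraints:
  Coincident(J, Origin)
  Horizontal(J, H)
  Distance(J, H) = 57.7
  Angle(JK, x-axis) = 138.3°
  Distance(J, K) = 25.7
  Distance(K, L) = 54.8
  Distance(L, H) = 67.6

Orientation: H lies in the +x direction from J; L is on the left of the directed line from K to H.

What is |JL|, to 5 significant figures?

59.161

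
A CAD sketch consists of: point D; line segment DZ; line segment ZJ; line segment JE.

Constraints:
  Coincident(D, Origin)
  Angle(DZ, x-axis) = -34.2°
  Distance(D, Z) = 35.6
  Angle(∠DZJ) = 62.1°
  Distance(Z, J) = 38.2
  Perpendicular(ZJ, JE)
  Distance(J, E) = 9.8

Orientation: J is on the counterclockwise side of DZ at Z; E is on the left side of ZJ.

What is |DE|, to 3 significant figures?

30.5

D is at the origin; DZ runs at -34.2° with length 35.6, so Z = 35.6·(cos -34.2°, sin -34.2°) = (29.4, -20.0). ∠DZJ = 62.1°, so ZJ runs at -34.2° + (180° − 62.1°) = 83.7° from the x-axis; with |ZJ| = 38.2, J = Z + 38.2·(cos 83.7°, sin 83.7°) = (33.6, 18.0). ZJ ⟂ JE; with |JE| = 9.8 on the left of ZJ, E = J + 9.8·(-0.994, 0.110) = (23.9, 19.0). Then |DE| = |E − D| = 30.5.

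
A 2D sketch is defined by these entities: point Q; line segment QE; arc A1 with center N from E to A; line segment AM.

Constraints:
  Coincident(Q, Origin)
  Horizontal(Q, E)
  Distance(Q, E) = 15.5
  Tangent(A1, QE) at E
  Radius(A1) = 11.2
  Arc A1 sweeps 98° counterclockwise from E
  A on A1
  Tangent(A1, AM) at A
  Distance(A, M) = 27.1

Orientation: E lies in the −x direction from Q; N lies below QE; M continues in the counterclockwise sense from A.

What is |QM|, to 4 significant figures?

45.70

Q is at the origin; QE is horizontal with |QE| = 15.5 and E on the −x side, so E = (-15.50, 0.000). Tangency of A1 to QE means the radius NE is perpendicular to QE, so N = E + (0, -11.2) = (-15.50, -11.20). On A1, E sits at bearing 90° from N; a 98° counterclockwise sweep puts A at bearing 188°, so A = N + 11.2·(cos 188°, sin 188°) = (-26.59, -12.76). A1 meets AM tangentially, so NA is at right angles to AM, so AM runs along (−sin 188°, cos 188°); with |AM| = 27.1, M = (-22.82, -39.60). Then |QM| = |M − Q| = 45.70.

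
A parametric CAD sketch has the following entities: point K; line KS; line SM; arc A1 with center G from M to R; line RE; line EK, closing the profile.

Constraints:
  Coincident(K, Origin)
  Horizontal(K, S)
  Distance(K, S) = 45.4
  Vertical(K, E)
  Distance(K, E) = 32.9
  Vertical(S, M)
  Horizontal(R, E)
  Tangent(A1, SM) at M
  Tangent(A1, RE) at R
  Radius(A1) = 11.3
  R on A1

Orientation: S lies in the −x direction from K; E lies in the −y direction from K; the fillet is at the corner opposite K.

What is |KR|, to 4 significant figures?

47.38

K is at the origin; KS is horizontal with |KS| = 45.4 and S on the −x side, so S = (-45.40, 0.000). KE is vertical with |KE| = 32.9 and E on the −y side, so E = (0.000, -32.90). The virtual corner opposite K is at (-45.40, -32.90). Since A1 is tangent to SM there, GM ⟂ SM and the tangent condition forces GR to be normal to RE, with radius 11.3, so the center G sits 11.3 in from both sides at G = (-34.10, -21.60). That places the tangent points at M = (-45.40, -21.60) on SM and R = (-34.10, -32.90) on RE. Then |KR| = |R − K| = 47.38.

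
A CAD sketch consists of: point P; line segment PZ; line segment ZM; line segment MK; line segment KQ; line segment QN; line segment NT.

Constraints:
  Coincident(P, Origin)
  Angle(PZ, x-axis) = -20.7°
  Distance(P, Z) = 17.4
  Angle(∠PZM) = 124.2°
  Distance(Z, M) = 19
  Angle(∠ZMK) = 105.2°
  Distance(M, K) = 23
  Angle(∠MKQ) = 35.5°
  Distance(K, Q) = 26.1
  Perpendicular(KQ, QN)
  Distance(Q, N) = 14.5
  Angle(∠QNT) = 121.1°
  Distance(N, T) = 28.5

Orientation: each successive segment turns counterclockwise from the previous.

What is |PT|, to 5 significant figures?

54.377

P is at the origin; PZ runs at -20.7° with length 17.4, so Z = (16.277, -6.1505). ∠PZM = 124.2° gives ZM at 35.100° from the x-axis; with |ZM| = 19.0, M = (31.822, 4.7746). ∠ZMK = 105.2° gives MK at 109.90° from the x-axis; with |MK| = 23.0, K = (23.993, 26.401). ∠MKQ = 35.5° gives KQ at -105.60° from the x-axis; with |KQ| = 26.1, Q = (16.974, 1.2627). The perpendicularity gives QN at right angles to KQ, so QN runs at -15.600°; with |QN| = 14.5, N = (30.940, -2.6366). ∠QNT = 121.1° gives NT at 43.300° from the x-axis; with |NT| = 28.5, T = (51.681, 16.909). Then |PT| = |T − P| = 54.377.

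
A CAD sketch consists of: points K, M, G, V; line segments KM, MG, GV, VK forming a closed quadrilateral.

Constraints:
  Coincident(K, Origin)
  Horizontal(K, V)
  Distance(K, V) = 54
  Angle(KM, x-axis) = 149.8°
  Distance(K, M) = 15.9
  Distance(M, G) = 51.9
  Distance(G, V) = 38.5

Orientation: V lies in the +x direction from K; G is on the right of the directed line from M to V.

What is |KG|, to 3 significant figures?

36.4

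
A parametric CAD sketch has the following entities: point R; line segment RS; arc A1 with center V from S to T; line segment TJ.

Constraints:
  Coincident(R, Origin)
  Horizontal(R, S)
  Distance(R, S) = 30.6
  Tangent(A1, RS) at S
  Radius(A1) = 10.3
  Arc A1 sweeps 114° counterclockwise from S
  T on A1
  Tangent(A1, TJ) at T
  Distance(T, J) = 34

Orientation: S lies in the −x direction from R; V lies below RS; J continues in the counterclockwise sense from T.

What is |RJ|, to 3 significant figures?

52.5

R is at the origin; R and S share the same y with |RS| = 30.6 and S on the −x side, so S = (-30.6, 0.00). Since A1 is tangent to RS there, VS ⟂ RS, so V = S + (0, -10.3) = (-30.6, -10.3). On A1, S sits at bearing 90° from V; a 114° counterclockwise sweep puts T at bearing 204°, so T = V + 10.3·(cos 204°, sin 204°) = (-40.0, -14.5). A1 meets TJ tangentially, so VT is at right angles to TJ, so TJ runs along (−sin 204°, cos 204°); with |TJ| = 34.0, J = (-26.2, -45.5). Then |RJ| = |J − R| = 52.5.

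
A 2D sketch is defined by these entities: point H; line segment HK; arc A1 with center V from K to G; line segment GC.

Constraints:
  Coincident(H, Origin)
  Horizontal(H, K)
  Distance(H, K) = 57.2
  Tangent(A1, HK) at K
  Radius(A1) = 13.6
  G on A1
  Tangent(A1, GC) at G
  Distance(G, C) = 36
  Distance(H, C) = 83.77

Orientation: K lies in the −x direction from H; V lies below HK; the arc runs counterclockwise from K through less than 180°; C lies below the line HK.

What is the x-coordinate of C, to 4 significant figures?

-66.50

H is at the origin; H and K share the same y with |HK| = 57.2 and K on the −x side, so K = (-57.20, 0.000). A1 meets HK tangentially, so VK is at right angles to HK, so V = K + (0, -13.6) = (-57.20, -13.60). Since VG ⟂ GC (tangency), |VC| = √(13.6² + 36.0²) = 38.48 regardless of where G sits on A1. So C lies on both circle(H, 83.77) and circle(V, 38.48); the below-HK intersection is C = (-66.50, -50.94). G is the foot of the tangent from C: G = (-70.71, -15.19).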